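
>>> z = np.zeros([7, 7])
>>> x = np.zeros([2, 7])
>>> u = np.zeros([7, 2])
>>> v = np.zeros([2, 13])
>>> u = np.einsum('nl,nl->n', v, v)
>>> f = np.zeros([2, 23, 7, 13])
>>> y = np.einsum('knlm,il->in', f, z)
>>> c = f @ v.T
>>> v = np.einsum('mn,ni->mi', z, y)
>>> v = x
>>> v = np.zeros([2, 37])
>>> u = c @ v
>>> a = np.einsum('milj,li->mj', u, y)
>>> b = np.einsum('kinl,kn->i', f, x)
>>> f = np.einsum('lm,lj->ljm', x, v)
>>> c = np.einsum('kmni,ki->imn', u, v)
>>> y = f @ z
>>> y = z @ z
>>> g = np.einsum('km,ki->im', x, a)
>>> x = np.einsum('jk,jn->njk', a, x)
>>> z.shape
(7, 7)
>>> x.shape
(7, 2, 37)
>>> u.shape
(2, 23, 7, 37)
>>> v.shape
(2, 37)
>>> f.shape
(2, 37, 7)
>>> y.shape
(7, 7)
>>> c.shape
(37, 23, 7)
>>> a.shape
(2, 37)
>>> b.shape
(23,)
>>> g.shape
(37, 7)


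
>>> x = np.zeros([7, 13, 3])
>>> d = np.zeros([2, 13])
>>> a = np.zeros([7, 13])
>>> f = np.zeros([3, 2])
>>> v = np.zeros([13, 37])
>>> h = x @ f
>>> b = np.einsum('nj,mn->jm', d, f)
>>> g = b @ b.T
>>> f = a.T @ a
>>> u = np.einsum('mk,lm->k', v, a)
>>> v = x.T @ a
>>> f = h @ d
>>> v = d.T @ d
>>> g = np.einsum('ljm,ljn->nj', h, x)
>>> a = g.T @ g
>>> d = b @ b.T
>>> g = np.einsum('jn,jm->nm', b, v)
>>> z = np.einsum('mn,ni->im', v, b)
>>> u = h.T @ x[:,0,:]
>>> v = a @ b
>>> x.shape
(7, 13, 3)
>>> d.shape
(13, 13)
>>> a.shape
(13, 13)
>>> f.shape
(7, 13, 13)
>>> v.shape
(13, 3)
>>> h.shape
(7, 13, 2)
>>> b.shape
(13, 3)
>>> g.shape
(3, 13)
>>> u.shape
(2, 13, 3)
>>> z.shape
(3, 13)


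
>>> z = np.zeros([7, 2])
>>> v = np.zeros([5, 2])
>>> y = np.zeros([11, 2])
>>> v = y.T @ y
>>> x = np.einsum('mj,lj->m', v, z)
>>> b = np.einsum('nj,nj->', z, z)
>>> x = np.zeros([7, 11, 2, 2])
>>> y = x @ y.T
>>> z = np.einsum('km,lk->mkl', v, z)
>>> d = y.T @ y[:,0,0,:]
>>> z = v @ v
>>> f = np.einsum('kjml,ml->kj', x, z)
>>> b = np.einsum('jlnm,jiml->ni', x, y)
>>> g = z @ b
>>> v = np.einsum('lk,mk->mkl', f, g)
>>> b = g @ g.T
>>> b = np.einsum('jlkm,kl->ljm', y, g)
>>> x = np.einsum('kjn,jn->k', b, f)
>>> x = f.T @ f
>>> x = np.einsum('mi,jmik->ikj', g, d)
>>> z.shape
(2, 2)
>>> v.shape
(2, 11, 7)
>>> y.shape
(7, 11, 2, 11)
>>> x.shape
(11, 11, 11)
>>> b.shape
(11, 7, 11)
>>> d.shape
(11, 2, 11, 11)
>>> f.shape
(7, 11)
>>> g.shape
(2, 11)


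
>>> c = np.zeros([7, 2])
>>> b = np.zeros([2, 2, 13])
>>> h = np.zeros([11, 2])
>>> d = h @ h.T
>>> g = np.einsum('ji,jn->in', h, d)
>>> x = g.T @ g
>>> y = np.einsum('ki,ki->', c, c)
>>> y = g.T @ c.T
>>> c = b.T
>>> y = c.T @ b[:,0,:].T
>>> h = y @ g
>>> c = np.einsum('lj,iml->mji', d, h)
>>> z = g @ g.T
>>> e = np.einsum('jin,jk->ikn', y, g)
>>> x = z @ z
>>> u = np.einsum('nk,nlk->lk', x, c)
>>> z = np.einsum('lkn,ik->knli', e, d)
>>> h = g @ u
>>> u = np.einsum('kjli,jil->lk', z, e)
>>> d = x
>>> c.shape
(2, 11, 2)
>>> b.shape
(2, 2, 13)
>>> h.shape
(2, 2)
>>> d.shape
(2, 2)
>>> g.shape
(2, 11)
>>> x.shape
(2, 2)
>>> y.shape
(2, 2, 2)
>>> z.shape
(11, 2, 2, 11)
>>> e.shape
(2, 11, 2)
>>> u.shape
(2, 11)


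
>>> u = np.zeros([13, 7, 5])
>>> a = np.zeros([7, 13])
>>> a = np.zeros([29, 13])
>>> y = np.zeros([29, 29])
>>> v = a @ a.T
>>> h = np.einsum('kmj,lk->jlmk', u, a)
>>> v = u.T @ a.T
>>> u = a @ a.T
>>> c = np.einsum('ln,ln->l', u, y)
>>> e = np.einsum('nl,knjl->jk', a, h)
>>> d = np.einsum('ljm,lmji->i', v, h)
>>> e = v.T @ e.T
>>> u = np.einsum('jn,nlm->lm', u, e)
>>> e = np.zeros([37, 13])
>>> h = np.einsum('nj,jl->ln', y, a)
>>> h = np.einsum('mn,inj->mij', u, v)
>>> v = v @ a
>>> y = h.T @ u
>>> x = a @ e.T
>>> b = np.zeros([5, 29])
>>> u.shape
(7, 7)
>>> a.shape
(29, 13)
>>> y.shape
(29, 5, 7)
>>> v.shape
(5, 7, 13)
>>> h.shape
(7, 5, 29)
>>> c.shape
(29,)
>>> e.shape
(37, 13)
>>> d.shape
(13,)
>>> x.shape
(29, 37)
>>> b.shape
(5, 29)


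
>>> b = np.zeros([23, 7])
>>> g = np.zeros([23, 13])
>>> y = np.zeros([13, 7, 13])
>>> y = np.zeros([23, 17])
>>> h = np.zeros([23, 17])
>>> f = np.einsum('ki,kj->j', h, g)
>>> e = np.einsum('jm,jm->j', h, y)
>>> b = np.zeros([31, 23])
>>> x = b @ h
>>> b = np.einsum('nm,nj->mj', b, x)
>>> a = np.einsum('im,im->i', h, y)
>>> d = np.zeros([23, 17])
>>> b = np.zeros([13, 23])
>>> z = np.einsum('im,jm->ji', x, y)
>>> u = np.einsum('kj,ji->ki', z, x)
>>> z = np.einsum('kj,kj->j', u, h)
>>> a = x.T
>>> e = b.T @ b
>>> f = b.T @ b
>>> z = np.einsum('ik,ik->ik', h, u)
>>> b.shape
(13, 23)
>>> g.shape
(23, 13)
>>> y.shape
(23, 17)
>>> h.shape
(23, 17)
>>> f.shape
(23, 23)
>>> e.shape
(23, 23)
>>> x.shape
(31, 17)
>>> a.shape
(17, 31)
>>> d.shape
(23, 17)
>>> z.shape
(23, 17)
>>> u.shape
(23, 17)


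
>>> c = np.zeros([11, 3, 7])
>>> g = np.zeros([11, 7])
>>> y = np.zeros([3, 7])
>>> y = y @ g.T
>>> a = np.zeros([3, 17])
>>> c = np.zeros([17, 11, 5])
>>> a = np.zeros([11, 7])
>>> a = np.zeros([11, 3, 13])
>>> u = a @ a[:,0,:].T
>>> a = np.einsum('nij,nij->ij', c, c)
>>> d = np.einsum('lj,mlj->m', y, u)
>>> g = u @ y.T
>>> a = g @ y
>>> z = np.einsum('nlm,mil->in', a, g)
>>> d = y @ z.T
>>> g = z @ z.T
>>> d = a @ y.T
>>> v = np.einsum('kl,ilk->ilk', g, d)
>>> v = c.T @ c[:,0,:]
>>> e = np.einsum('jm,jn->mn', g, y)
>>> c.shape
(17, 11, 5)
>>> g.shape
(3, 3)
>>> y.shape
(3, 11)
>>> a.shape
(11, 3, 11)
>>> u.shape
(11, 3, 11)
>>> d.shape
(11, 3, 3)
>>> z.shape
(3, 11)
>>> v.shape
(5, 11, 5)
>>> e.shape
(3, 11)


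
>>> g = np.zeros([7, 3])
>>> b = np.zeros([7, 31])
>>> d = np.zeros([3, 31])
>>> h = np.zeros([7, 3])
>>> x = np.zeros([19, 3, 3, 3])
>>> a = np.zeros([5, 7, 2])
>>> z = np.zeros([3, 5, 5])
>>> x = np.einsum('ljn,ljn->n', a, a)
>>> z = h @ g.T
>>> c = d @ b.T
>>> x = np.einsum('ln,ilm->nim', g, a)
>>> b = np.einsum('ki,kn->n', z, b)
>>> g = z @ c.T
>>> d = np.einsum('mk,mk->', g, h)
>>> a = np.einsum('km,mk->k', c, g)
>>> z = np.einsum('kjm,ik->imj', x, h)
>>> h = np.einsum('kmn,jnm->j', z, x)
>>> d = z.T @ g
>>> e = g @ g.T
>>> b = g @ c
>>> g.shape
(7, 3)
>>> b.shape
(7, 7)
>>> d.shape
(5, 2, 3)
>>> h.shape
(3,)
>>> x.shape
(3, 5, 2)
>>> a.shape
(3,)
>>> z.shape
(7, 2, 5)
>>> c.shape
(3, 7)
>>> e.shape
(7, 7)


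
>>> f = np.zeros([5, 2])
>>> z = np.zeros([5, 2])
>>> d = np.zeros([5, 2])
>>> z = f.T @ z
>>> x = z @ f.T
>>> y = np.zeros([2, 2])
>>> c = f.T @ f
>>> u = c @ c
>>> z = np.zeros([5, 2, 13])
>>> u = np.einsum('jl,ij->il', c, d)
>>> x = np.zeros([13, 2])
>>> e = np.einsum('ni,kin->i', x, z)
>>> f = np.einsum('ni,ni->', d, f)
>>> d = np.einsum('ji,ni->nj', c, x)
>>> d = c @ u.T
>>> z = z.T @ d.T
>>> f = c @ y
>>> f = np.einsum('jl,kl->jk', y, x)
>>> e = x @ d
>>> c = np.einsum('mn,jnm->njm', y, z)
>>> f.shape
(2, 13)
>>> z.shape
(13, 2, 2)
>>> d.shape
(2, 5)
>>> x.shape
(13, 2)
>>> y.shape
(2, 2)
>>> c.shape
(2, 13, 2)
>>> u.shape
(5, 2)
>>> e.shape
(13, 5)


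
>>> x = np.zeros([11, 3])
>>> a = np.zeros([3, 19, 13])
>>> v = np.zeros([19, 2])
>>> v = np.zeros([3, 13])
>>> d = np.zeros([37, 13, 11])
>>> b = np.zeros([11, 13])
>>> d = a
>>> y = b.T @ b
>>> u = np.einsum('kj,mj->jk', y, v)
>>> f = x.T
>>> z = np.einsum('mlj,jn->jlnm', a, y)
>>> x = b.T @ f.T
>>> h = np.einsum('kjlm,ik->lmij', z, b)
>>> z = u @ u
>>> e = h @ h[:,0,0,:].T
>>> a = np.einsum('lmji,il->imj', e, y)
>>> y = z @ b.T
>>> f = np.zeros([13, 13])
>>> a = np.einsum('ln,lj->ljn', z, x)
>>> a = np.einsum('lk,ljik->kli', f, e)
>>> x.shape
(13, 3)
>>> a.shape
(13, 13, 11)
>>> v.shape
(3, 13)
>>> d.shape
(3, 19, 13)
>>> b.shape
(11, 13)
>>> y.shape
(13, 11)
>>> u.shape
(13, 13)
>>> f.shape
(13, 13)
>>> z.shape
(13, 13)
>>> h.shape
(13, 3, 11, 19)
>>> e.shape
(13, 3, 11, 13)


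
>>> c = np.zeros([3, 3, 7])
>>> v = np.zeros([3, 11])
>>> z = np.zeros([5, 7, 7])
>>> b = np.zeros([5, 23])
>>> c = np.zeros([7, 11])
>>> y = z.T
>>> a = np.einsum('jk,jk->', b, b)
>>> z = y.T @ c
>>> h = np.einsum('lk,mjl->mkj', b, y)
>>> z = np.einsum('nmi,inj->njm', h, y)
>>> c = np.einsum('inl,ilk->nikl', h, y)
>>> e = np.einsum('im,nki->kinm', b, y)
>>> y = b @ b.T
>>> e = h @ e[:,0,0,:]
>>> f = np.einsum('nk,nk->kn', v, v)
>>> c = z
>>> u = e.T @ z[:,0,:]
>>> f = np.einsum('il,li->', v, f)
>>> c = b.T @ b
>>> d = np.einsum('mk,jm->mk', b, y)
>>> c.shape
(23, 23)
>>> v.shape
(3, 11)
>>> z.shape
(7, 5, 23)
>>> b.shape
(5, 23)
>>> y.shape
(5, 5)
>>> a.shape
()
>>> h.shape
(7, 23, 7)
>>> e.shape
(7, 23, 23)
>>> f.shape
()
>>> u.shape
(23, 23, 23)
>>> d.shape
(5, 23)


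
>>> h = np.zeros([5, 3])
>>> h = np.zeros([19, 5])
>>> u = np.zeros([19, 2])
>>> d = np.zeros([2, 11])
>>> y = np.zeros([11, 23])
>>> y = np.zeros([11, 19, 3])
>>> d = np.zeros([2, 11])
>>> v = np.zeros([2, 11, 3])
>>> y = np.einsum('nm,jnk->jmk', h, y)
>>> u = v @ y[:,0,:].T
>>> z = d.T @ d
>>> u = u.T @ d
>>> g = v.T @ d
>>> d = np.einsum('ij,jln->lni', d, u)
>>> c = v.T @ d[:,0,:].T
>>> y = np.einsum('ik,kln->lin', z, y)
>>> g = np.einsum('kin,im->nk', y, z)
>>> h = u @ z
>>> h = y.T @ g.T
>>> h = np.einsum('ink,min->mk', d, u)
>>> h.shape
(11, 2)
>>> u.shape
(11, 11, 11)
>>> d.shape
(11, 11, 2)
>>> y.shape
(5, 11, 3)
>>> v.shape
(2, 11, 3)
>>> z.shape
(11, 11)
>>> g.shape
(3, 5)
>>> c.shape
(3, 11, 11)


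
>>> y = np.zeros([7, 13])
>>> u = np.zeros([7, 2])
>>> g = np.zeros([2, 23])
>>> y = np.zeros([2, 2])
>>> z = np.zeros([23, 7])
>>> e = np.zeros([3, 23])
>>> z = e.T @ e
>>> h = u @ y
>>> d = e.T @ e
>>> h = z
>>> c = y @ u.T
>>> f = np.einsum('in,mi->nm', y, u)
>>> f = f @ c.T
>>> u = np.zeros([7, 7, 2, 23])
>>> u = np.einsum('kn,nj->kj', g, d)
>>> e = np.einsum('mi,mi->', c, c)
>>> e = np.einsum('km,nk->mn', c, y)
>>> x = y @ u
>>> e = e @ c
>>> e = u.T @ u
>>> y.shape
(2, 2)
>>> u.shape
(2, 23)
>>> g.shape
(2, 23)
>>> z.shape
(23, 23)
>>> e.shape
(23, 23)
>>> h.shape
(23, 23)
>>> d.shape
(23, 23)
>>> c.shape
(2, 7)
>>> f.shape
(2, 2)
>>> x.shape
(2, 23)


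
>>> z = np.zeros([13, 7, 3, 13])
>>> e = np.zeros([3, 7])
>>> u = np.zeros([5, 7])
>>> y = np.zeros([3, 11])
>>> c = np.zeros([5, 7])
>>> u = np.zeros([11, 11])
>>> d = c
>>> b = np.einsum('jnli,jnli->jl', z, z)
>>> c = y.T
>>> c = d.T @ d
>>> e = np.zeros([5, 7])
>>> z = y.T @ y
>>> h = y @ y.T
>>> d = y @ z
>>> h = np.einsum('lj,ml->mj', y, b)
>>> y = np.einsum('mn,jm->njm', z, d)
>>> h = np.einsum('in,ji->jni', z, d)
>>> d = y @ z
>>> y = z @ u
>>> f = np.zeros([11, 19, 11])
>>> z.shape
(11, 11)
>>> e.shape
(5, 7)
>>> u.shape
(11, 11)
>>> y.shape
(11, 11)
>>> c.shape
(7, 7)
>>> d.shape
(11, 3, 11)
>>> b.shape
(13, 3)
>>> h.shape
(3, 11, 11)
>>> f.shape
(11, 19, 11)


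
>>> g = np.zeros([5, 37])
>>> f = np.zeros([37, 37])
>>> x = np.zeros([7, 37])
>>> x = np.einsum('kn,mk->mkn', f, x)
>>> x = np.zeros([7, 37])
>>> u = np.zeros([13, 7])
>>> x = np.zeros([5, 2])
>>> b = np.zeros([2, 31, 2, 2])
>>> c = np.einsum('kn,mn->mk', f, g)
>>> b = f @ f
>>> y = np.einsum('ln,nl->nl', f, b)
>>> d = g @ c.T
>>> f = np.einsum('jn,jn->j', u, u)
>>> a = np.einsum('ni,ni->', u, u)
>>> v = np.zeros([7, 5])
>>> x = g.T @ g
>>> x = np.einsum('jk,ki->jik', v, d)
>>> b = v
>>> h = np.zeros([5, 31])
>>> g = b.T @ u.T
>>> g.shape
(5, 13)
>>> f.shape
(13,)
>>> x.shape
(7, 5, 5)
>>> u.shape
(13, 7)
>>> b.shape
(7, 5)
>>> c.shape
(5, 37)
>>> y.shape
(37, 37)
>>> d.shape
(5, 5)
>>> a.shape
()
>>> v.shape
(7, 5)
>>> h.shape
(5, 31)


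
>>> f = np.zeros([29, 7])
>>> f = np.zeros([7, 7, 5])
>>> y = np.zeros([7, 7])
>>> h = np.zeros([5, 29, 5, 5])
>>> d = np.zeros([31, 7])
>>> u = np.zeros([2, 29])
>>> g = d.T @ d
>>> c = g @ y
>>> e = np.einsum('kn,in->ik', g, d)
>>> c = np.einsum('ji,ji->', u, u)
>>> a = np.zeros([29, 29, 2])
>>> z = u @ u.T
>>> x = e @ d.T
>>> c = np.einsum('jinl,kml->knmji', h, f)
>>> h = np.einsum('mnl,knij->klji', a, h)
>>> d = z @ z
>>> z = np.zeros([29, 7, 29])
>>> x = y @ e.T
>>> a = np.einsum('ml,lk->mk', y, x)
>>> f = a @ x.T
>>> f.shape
(7, 7)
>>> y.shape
(7, 7)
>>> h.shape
(5, 2, 5, 5)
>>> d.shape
(2, 2)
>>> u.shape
(2, 29)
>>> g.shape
(7, 7)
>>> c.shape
(7, 5, 7, 5, 29)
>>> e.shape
(31, 7)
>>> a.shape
(7, 31)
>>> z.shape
(29, 7, 29)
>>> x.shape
(7, 31)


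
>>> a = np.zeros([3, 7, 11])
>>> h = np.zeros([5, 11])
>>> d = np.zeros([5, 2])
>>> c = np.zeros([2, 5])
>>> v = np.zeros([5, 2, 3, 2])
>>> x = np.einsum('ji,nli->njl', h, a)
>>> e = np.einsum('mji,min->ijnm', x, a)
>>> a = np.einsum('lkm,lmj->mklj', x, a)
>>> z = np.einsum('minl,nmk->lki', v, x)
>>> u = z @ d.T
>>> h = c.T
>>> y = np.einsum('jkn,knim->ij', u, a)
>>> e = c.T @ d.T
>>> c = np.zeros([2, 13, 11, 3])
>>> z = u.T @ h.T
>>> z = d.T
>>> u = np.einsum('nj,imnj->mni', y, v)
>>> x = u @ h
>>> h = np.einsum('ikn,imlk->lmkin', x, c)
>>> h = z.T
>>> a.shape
(7, 5, 3, 11)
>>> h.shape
(5, 2)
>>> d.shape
(5, 2)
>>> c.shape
(2, 13, 11, 3)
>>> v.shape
(5, 2, 3, 2)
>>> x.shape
(2, 3, 2)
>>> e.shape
(5, 5)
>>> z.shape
(2, 5)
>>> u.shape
(2, 3, 5)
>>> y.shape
(3, 2)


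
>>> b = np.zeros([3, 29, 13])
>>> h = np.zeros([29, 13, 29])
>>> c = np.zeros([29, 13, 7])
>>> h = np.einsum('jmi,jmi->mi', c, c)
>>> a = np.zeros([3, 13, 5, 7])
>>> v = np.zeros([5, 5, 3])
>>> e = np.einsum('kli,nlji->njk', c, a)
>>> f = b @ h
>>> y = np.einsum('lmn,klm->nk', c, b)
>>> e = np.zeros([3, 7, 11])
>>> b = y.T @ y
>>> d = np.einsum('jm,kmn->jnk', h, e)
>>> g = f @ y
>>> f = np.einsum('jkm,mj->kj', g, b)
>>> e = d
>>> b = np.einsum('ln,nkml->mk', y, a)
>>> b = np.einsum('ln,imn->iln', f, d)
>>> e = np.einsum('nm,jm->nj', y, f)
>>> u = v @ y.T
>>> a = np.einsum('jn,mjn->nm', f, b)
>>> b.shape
(13, 29, 3)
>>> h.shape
(13, 7)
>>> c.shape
(29, 13, 7)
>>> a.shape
(3, 13)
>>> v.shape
(5, 5, 3)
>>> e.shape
(7, 29)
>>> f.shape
(29, 3)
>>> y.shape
(7, 3)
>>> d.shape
(13, 11, 3)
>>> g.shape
(3, 29, 3)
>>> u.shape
(5, 5, 7)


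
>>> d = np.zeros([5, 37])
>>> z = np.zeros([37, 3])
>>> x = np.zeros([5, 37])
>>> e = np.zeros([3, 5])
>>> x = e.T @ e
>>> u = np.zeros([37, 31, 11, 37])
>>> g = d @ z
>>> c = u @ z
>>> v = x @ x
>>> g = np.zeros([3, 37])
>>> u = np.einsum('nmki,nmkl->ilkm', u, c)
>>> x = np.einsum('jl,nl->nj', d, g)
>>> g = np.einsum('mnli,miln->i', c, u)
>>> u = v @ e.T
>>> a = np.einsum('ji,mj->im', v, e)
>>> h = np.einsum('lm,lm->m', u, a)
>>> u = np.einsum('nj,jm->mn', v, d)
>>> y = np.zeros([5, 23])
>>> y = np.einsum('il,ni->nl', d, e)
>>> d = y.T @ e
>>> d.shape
(37, 5)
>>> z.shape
(37, 3)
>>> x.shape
(3, 5)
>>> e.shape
(3, 5)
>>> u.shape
(37, 5)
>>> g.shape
(3,)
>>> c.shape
(37, 31, 11, 3)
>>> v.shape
(5, 5)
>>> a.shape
(5, 3)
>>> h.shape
(3,)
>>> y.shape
(3, 37)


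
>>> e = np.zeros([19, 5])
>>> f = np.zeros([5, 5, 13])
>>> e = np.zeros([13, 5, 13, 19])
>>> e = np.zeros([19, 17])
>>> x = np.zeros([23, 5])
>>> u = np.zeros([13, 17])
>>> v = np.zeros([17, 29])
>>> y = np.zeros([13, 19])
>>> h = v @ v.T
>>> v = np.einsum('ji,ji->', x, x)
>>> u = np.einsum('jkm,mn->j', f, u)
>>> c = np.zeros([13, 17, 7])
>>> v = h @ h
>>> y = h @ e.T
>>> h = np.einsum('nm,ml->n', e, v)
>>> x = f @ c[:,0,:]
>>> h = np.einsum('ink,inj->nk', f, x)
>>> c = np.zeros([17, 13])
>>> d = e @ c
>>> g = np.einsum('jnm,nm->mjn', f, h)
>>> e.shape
(19, 17)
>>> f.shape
(5, 5, 13)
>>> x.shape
(5, 5, 7)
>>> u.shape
(5,)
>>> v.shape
(17, 17)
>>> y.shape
(17, 19)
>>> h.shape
(5, 13)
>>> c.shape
(17, 13)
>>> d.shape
(19, 13)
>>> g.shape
(13, 5, 5)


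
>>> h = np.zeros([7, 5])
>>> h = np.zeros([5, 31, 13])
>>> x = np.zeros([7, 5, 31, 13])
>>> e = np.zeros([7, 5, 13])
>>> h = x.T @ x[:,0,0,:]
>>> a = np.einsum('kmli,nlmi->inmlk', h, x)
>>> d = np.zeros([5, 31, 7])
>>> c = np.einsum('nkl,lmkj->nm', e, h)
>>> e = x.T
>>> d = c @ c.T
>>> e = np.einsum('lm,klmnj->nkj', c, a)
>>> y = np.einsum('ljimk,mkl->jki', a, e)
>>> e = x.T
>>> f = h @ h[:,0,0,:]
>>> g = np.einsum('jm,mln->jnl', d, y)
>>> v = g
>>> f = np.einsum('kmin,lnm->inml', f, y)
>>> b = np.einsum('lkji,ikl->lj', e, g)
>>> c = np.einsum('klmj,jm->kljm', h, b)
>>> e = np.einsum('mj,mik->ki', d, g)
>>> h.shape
(13, 31, 5, 13)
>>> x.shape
(7, 5, 31, 13)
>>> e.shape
(13, 31)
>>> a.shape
(13, 7, 31, 5, 13)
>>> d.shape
(7, 7)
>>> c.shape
(13, 31, 13, 5)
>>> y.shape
(7, 13, 31)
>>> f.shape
(5, 13, 31, 7)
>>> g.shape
(7, 31, 13)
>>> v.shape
(7, 31, 13)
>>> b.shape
(13, 5)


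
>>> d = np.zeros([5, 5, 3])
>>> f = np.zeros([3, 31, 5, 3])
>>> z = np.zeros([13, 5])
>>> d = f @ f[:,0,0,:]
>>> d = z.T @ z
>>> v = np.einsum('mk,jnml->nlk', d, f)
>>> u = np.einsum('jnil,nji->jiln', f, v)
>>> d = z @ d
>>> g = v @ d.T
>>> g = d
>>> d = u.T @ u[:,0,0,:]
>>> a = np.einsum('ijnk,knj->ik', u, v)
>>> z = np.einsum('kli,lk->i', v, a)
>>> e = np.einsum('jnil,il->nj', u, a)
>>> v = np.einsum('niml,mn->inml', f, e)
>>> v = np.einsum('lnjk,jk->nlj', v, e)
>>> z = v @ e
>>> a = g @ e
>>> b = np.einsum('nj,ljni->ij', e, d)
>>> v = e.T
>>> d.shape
(31, 3, 5, 31)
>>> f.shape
(3, 31, 5, 3)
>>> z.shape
(3, 31, 3)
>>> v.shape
(3, 5)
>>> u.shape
(3, 5, 3, 31)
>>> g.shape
(13, 5)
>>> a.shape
(13, 3)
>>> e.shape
(5, 3)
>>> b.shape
(31, 3)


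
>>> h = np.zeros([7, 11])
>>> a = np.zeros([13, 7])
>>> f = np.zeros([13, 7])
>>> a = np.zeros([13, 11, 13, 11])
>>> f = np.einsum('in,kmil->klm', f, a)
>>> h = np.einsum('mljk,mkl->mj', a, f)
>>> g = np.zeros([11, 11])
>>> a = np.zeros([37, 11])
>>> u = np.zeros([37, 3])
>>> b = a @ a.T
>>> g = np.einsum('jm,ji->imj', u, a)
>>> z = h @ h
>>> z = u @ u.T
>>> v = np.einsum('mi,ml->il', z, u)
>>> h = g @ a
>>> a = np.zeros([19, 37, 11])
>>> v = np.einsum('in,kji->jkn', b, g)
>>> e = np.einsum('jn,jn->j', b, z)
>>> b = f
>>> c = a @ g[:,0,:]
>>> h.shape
(11, 3, 11)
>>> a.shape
(19, 37, 11)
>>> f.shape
(13, 11, 11)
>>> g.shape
(11, 3, 37)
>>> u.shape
(37, 3)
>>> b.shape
(13, 11, 11)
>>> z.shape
(37, 37)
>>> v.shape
(3, 11, 37)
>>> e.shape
(37,)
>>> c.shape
(19, 37, 37)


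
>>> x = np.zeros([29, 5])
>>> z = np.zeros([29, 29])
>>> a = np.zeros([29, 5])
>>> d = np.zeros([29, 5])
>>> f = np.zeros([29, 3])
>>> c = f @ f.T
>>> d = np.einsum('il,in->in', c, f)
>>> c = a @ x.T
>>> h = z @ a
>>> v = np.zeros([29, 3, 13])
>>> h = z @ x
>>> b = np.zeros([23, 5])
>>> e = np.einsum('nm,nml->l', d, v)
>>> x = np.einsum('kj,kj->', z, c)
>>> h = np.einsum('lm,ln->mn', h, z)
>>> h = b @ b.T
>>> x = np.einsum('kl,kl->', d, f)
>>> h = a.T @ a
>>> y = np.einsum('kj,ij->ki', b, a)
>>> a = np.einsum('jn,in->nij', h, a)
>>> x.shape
()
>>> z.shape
(29, 29)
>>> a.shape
(5, 29, 5)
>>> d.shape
(29, 3)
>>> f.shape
(29, 3)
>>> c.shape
(29, 29)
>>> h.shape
(5, 5)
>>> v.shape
(29, 3, 13)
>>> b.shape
(23, 5)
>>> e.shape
(13,)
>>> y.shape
(23, 29)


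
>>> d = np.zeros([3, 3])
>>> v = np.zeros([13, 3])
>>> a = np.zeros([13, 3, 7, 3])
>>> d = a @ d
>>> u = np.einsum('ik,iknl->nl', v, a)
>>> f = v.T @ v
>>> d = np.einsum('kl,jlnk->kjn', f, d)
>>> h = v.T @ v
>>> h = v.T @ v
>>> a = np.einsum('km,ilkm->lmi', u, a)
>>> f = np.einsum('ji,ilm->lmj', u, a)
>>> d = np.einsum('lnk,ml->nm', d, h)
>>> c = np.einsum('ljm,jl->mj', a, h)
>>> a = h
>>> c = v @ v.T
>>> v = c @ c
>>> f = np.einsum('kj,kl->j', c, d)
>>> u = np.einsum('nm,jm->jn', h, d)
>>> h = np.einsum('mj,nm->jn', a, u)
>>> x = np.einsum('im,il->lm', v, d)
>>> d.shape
(13, 3)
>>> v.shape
(13, 13)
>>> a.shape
(3, 3)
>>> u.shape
(13, 3)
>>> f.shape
(13,)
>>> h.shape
(3, 13)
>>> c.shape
(13, 13)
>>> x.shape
(3, 13)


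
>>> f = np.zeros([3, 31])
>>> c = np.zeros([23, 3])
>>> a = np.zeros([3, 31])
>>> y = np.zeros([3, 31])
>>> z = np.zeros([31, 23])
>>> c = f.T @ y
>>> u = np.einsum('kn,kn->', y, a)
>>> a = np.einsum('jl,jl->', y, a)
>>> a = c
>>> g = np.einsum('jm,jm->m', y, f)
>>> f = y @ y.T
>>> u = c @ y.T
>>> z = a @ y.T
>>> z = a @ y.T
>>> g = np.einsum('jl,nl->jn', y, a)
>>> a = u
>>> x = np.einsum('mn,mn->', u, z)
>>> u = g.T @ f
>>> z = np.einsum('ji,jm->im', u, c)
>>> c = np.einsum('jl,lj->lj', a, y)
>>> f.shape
(3, 3)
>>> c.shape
(3, 31)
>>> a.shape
(31, 3)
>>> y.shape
(3, 31)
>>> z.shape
(3, 31)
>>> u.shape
(31, 3)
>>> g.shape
(3, 31)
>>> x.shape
()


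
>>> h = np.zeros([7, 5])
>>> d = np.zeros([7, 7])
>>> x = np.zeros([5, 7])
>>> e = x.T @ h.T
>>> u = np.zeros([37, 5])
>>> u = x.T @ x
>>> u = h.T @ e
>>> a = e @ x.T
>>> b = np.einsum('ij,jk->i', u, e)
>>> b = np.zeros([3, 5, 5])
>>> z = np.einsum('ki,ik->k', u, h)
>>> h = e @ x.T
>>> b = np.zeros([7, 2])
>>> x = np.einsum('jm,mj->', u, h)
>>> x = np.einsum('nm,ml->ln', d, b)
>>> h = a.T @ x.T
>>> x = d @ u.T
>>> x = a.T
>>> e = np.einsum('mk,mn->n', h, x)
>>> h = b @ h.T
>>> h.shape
(7, 5)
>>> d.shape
(7, 7)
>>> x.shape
(5, 7)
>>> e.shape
(7,)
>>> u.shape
(5, 7)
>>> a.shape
(7, 5)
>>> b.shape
(7, 2)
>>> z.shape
(5,)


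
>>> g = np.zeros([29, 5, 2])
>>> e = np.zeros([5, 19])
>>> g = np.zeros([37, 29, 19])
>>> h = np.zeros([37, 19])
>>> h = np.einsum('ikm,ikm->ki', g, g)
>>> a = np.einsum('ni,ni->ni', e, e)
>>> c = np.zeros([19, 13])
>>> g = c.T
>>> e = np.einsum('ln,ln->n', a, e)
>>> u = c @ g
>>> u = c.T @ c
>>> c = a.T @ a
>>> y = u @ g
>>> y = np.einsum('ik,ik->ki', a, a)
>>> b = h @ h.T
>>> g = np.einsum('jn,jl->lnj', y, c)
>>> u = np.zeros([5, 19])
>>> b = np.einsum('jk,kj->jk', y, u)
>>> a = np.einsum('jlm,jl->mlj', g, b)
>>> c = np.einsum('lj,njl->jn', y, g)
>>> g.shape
(19, 5, 19)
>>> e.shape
(19,)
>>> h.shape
(29, 37)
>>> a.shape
(19, 5, 19)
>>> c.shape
(5, 19)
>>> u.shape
(5, 19)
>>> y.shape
(19, 5)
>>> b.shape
(19, 5)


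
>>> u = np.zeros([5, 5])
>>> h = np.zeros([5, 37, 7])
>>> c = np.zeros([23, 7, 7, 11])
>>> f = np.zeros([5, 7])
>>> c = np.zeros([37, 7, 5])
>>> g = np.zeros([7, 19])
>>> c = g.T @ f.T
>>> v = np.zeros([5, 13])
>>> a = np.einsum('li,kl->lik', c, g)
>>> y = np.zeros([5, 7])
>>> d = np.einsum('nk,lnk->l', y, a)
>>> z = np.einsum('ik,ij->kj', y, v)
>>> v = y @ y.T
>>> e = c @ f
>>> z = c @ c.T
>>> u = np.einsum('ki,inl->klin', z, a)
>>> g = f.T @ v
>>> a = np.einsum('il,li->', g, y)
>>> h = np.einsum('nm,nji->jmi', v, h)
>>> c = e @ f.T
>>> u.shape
(19, 7, 19, 5)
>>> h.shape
(37, 5, 7)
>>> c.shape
(19, 5)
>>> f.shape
(5, 7)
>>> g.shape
(7, 5)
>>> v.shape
(5, 5)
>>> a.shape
()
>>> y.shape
(5, 7)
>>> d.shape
(19,)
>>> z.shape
(19, 19)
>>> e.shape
(19, 7)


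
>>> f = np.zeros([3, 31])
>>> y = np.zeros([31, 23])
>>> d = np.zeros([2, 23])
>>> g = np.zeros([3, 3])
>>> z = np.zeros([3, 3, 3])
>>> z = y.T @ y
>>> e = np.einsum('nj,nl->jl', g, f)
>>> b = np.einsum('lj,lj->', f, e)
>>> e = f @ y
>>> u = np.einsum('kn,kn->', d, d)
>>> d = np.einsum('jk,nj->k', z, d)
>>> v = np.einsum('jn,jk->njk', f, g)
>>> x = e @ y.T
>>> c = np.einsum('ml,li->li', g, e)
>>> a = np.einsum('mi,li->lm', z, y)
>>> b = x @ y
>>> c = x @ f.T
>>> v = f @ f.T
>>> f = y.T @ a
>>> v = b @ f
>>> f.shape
(23, 23)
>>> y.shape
(31, 23)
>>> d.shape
(23,)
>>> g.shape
(3, 3)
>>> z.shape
(23, 23)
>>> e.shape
(3, 23)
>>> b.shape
(3, 23)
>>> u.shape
()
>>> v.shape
(3, 23)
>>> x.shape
(3, 31)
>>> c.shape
(3, 3)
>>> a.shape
(31, 23)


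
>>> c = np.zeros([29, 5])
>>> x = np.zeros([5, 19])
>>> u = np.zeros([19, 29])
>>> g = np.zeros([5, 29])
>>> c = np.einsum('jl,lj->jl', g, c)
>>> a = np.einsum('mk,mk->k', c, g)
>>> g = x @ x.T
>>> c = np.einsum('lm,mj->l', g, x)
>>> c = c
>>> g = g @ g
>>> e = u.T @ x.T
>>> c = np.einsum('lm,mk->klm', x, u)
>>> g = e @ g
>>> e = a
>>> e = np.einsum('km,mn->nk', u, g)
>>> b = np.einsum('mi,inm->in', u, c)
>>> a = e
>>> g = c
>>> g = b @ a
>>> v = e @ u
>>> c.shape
(29, 5, 19)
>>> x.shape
(5, 19)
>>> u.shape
(19, 29)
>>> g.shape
(29, 19)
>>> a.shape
(5, 19)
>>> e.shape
(5, 19)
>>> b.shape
(29, 5)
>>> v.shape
(5, 29)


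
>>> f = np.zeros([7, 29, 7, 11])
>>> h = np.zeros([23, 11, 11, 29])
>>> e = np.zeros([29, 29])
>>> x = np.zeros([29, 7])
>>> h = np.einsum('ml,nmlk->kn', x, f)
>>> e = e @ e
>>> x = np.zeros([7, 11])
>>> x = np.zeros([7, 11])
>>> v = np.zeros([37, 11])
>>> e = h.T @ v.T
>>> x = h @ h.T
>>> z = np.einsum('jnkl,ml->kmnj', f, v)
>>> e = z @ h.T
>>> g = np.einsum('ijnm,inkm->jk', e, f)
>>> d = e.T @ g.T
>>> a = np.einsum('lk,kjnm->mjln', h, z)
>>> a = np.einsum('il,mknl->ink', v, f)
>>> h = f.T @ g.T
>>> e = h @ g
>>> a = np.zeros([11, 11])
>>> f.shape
(7, 29, 7, 11)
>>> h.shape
(11, 7, 29, 37)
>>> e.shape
(11, 7, 29, 7)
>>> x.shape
(11, 11)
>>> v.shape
(37, 11)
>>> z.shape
(7, 37, 29, 7)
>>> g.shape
(37, 7)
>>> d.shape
(11, 29, 37, 37)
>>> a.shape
(11, 11)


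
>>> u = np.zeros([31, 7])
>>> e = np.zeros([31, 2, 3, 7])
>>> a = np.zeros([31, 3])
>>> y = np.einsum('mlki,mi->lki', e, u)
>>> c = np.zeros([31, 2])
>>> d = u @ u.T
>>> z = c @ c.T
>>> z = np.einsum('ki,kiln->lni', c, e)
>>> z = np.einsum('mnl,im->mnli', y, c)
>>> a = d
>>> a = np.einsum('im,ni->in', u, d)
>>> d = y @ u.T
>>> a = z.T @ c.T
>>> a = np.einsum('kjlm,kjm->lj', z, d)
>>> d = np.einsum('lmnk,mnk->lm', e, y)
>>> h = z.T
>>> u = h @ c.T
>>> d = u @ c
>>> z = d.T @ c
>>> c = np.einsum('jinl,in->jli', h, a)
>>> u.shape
(31, 7, 3, 31)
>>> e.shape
(31, 2, 3, 7)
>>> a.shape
(7, 3)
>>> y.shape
(2, 3, 7)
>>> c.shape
(31, 2, 7)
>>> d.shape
(31, 7, 3, 2)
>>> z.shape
(2, 3, 7, 2)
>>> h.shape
(31, 7, 3, 2)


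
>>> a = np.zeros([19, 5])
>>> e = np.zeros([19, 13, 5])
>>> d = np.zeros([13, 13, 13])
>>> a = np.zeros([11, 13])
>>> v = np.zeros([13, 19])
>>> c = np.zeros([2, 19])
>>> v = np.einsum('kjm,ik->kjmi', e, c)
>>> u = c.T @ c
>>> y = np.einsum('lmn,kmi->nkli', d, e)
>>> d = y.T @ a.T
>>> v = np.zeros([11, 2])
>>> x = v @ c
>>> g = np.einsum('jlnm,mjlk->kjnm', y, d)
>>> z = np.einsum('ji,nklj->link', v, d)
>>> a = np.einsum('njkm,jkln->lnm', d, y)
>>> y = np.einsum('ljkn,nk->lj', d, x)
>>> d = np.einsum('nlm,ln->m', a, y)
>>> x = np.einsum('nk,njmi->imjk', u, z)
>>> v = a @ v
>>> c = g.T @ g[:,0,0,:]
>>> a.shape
(13, 5, 11)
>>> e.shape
(19, 13, 5)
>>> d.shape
(11,)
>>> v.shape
(13, 5, 2)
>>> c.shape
(5, 13, 13, 5)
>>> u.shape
(19, 19)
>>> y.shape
(5, 13)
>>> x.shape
(13, 5, 2, 19)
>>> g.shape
(11, 13, 13, 5)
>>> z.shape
(19, 2, 5, 13)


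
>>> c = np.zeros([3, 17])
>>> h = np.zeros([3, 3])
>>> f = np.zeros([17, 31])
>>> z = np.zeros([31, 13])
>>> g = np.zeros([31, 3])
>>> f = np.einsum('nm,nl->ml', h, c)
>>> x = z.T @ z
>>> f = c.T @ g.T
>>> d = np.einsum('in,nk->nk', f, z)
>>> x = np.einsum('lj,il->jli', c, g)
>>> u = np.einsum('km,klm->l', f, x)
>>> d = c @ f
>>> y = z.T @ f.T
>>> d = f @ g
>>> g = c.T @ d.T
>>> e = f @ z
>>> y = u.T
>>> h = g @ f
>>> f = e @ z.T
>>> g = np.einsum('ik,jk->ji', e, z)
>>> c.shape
(3, 17)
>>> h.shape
(17, 31)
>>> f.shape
(17, 31)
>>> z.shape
(31, 13)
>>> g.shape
(31, 17)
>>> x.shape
(17, 3, 31)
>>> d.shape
(17, 3)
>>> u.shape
(3,)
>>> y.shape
(3,)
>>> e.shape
(17, 13)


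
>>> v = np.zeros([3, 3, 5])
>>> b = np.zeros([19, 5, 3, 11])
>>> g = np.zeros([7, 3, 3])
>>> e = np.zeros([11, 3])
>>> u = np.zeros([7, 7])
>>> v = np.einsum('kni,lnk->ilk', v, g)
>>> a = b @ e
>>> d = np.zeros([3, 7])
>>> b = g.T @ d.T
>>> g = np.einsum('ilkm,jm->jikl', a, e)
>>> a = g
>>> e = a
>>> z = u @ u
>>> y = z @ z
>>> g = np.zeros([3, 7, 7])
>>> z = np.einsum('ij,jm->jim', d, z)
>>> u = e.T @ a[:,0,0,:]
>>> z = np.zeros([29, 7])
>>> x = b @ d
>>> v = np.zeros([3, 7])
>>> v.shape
(3, 7)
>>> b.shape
(3, 3, 3)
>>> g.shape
(3, 7, 7)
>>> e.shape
(11, 19, 3, 5)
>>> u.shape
(5, 3, 19, 5)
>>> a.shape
(11, 19, 3, 5)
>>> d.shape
(3, 7)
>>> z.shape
(29, 7)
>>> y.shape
(7, 7)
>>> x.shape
(3, 3, 7)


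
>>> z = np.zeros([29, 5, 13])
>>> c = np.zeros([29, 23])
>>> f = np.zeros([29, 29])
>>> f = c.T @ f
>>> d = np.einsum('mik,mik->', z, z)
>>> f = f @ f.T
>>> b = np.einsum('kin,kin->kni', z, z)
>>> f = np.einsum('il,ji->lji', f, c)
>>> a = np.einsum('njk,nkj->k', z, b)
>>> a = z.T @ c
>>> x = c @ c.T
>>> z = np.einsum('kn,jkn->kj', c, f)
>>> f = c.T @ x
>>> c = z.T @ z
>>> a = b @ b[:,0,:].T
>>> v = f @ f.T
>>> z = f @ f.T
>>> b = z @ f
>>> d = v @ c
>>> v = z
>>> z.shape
(23, 23)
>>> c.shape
(23, 23)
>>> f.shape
(23, 29)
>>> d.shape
(23, 23)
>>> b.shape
(23, 29)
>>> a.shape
(29, 13, 29)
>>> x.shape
(29, 29)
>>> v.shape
(23, 23)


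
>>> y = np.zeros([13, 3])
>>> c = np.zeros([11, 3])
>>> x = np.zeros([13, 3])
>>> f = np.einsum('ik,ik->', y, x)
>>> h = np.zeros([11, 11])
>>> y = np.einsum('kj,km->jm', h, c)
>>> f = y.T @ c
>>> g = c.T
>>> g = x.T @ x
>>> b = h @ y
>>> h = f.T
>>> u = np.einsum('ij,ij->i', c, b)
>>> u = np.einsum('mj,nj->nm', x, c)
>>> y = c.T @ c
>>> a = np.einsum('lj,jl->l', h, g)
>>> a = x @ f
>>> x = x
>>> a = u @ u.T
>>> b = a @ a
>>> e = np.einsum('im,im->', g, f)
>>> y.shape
(3, 3)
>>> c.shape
(11, 3)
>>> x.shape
(13, 3)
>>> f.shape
(3, 3)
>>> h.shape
(3, 3)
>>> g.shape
(3, 3)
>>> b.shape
(11, 11)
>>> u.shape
(11, 13)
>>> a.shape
(11, 11)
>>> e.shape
()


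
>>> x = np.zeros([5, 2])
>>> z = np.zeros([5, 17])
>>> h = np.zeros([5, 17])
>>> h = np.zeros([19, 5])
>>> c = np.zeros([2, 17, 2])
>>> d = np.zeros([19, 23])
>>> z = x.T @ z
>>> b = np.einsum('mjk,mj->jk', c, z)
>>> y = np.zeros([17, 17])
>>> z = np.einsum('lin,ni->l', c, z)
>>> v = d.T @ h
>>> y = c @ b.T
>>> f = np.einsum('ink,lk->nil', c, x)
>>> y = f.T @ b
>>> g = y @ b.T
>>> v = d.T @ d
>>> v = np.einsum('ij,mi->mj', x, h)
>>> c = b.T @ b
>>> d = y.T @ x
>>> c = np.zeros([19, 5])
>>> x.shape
(5, 2)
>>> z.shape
(2,)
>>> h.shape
(19, 5)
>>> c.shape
(19, 5)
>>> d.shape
(2, 2, 2)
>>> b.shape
(17, 2)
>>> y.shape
(5, 2, 2)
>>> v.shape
(19, 2)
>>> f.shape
(17, 2, 5)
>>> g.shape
(5, 2, 17)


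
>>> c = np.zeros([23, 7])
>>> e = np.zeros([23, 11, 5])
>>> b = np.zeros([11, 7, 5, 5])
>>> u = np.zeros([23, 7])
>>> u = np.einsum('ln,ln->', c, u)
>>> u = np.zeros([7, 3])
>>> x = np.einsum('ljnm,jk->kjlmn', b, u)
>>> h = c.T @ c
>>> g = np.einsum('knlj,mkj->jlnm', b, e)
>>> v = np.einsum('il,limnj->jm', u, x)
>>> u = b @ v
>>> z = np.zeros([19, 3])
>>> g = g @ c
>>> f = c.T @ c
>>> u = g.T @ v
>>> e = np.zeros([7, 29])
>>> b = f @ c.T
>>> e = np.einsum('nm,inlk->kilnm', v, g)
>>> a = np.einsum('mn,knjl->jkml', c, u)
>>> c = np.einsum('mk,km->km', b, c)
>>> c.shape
(23, 7)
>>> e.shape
(7, 5, 7, 5, 11)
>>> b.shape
(7, 23)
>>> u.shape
(7, 7, 5, 11)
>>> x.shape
(3, 7, 11, 5, 5)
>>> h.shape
(7, 7)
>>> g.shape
(5, 5, 7, 7)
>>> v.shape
(5, 11)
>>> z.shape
(19, 3)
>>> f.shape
(7, 7)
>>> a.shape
(5, 7, 23, 11)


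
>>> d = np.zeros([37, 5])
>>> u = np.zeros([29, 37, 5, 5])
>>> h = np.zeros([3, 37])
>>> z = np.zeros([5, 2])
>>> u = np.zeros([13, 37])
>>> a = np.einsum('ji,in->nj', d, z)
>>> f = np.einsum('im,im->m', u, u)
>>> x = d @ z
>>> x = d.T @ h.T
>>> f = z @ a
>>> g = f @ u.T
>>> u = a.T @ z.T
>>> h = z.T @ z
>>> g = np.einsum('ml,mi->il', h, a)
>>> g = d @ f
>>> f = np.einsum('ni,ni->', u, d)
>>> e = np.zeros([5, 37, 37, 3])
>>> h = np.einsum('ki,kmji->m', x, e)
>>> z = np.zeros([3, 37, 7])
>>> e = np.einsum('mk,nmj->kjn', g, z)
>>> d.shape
(37, 5)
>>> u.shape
(37, 5)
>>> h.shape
(37,)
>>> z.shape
(3, 37, 7)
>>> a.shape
(2, 37)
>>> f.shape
()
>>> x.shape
(5, 3)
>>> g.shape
(37, 37)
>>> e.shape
(37, 7, 3)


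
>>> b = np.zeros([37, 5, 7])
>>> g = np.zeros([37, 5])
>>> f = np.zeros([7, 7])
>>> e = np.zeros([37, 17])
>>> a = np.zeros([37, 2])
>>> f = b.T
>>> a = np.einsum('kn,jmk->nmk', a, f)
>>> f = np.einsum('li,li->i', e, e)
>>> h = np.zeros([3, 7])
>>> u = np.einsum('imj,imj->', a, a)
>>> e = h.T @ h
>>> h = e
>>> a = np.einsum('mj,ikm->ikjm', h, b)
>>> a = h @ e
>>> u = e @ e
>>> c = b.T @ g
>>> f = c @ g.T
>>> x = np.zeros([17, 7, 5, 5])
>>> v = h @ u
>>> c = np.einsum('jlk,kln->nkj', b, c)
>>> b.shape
(37, 5, 7)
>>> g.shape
(37, 5)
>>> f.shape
(7, 5, 37)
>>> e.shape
(7, 7)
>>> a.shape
(7, 7)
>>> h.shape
(7, 7)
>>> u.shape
(7, 7)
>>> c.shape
(5, 7, 37)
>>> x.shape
(17, 7, 5, 5)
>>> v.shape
(7, 7)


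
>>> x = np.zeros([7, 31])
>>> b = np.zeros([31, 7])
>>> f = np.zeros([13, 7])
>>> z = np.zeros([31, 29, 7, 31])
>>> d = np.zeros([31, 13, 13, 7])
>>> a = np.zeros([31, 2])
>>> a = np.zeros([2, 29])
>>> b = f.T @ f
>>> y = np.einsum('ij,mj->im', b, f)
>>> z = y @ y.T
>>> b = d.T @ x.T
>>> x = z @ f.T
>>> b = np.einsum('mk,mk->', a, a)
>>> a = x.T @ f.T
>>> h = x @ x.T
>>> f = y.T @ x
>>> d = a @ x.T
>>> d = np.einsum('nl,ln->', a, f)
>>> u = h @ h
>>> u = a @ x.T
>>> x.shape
(7, 13)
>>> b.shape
()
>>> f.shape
(13, 13)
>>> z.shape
(7, 7)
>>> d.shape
()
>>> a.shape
(13, 13)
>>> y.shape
(7, 13)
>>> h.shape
(7, 7)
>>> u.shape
(13, 7)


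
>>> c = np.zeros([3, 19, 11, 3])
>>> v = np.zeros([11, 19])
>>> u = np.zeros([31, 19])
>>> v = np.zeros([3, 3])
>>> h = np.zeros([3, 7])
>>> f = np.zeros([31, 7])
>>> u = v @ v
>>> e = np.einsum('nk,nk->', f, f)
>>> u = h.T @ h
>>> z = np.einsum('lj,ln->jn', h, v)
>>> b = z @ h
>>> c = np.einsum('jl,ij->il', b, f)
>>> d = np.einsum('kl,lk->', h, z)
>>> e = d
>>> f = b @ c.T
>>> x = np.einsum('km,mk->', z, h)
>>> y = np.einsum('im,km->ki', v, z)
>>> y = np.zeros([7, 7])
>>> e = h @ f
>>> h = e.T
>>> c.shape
(31, 7)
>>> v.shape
(3, 3)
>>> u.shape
(7, 7)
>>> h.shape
(31, 3)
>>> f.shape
(7, 31)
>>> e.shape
(3, 31)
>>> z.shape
(7, 3)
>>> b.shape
(7, 7)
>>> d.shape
()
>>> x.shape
()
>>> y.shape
(7, 7)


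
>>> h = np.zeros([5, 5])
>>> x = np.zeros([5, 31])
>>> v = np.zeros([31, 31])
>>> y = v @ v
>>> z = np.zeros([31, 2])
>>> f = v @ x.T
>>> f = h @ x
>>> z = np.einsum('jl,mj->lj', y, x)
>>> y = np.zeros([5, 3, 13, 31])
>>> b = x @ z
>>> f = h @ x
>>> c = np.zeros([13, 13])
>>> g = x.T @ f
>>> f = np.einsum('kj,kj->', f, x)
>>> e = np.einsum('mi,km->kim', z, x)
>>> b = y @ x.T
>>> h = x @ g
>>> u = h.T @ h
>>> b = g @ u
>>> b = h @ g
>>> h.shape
(5, 31)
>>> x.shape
(5, 31)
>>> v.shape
(31, 31)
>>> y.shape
(5, 3, 13, 31)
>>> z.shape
(31, 31)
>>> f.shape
()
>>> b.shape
(5, 31)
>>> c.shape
(13, 13)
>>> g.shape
(31, 31)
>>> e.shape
(5, 31, 31)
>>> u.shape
(31, 31)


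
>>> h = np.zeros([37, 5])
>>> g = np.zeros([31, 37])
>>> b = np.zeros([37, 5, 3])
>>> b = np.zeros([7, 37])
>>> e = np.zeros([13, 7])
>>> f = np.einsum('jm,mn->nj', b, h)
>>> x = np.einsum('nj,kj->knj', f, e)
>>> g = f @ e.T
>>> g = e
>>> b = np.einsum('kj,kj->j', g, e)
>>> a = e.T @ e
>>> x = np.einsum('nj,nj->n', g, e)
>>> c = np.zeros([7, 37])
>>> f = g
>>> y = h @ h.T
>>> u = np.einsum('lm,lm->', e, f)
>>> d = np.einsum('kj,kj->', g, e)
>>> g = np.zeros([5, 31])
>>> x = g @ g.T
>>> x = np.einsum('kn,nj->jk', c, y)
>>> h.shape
(37, 5)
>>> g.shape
(5, 31)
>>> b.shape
(7,)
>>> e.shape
(13, 7)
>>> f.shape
(13, 7)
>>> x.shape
(37, 7)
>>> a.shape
(7, 7)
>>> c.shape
(7, 37)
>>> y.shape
(37, 37)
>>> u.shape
()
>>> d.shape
()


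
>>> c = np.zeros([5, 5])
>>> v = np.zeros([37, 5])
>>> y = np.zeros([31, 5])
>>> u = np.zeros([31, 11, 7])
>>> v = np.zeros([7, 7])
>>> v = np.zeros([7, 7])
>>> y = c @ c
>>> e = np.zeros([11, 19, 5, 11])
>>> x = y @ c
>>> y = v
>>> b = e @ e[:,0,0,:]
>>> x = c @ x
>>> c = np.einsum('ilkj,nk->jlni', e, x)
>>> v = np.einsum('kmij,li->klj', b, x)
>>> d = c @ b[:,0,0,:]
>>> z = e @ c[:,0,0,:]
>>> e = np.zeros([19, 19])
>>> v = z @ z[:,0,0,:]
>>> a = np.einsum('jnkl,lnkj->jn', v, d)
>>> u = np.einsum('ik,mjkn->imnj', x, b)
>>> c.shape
(11, 19, 5, 11)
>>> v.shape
(11, 19, 5, 11)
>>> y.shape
(7, 7)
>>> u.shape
(5, 11, 11, 19)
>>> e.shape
(19, 19)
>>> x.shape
(5, 5)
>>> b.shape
(11, 19, 5, 11)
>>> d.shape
(11, 19, 5, 11)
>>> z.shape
(11, 19, 5, 11)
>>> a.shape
(11, 19)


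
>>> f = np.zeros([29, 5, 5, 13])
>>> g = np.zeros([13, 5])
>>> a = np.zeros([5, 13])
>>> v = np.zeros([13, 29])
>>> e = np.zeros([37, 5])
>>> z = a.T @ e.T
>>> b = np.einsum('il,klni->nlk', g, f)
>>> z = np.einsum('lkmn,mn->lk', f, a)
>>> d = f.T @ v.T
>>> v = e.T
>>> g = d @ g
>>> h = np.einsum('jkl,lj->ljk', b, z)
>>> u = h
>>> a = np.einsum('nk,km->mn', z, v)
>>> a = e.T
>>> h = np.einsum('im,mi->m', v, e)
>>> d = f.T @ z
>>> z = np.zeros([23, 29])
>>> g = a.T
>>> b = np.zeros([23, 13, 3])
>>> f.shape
(29, 5, 5, 13)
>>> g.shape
(37, 5)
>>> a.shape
(5, 37)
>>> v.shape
(5, 37)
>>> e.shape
(37, 5)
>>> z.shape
(23, 29)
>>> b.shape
(23, 13, 3)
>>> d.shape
(13, 5, 5, 5)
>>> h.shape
(37,)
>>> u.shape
(29, 5, 5)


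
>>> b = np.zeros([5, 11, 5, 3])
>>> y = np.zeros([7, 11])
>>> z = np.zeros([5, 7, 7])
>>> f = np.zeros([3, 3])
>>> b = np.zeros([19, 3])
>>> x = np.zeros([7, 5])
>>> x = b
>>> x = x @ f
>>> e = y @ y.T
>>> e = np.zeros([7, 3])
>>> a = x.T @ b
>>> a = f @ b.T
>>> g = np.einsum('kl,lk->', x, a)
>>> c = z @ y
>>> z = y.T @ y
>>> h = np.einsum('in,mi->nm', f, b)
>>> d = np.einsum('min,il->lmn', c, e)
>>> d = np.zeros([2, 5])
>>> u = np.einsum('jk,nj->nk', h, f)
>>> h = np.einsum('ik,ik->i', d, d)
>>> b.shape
(19, 3)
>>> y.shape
(7, 11)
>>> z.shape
(11, 11)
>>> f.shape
(3, 3)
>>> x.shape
(19, 3)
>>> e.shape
(7, 3)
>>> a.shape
(3, 19)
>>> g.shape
()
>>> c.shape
(5, 7, 11)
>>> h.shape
(2,)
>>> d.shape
(2, 5)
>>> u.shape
(3, 19)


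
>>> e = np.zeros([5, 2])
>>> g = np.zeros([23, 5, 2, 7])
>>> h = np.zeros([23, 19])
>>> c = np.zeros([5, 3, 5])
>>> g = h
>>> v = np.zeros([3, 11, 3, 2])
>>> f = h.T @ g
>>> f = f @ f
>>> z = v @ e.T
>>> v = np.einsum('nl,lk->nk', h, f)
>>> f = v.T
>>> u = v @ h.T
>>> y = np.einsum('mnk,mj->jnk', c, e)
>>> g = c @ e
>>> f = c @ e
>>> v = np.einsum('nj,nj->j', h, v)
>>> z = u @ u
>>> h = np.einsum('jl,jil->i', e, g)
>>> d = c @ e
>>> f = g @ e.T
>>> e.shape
(5, 2)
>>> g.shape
(5, 3, 2)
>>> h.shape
(3,)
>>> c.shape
(5, 3, 5)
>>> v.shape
(19,)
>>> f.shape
(5, 3, 5)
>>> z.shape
(23, 23)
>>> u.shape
(23, 23)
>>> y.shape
(2, 3, 5)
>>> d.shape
(5, 3, 2)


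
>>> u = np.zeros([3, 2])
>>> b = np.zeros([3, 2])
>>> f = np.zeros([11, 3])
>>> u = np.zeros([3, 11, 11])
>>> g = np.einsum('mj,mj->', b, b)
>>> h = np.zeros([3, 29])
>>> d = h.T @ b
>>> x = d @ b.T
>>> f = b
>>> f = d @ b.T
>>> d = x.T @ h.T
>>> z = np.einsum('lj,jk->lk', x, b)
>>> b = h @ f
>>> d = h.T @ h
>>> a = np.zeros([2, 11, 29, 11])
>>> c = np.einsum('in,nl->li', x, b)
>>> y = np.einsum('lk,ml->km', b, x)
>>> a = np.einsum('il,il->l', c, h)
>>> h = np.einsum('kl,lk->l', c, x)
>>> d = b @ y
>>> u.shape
(3, 11, 11)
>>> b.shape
(3, 3)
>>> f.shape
(29, 3)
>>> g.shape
()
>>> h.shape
(29,)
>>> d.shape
(3, 29)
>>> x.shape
(29, 3)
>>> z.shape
(29, 2)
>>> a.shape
(29,)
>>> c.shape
(3, 29)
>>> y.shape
(3, 29)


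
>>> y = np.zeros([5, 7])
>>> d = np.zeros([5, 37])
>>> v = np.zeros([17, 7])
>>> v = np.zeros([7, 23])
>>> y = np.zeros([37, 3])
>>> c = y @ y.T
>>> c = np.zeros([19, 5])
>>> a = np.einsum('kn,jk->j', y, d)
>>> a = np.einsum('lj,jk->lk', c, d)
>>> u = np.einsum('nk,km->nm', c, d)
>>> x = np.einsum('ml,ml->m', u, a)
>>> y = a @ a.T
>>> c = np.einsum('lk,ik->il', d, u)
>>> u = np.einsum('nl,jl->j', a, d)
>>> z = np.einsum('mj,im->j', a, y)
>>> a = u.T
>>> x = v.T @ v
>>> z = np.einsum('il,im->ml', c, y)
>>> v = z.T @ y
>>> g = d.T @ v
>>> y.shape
(19, 19)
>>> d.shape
(5, 37)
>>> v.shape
(5, 19)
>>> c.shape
(19, 5)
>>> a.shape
(5,)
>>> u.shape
(5,)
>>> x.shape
(23, 23)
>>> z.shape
(19, 5)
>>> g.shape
(37, 19)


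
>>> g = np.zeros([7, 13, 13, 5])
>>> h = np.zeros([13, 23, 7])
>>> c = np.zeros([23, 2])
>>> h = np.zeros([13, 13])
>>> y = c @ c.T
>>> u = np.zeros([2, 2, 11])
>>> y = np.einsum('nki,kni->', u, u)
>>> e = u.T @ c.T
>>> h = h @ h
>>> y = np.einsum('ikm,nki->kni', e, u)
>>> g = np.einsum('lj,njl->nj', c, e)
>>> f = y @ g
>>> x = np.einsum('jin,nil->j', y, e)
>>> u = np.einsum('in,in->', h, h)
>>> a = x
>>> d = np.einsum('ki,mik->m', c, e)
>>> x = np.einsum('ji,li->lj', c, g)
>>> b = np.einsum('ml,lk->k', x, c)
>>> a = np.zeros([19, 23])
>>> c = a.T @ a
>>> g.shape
(11, 2)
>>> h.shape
(13, 13)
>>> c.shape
(23, 23)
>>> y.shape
(2, 2, 11)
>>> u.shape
()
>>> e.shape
(11, 2, 23)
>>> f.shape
(2, 2, 2)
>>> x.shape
(11, 23)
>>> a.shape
(19, 23)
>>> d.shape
(11,)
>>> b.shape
(2,)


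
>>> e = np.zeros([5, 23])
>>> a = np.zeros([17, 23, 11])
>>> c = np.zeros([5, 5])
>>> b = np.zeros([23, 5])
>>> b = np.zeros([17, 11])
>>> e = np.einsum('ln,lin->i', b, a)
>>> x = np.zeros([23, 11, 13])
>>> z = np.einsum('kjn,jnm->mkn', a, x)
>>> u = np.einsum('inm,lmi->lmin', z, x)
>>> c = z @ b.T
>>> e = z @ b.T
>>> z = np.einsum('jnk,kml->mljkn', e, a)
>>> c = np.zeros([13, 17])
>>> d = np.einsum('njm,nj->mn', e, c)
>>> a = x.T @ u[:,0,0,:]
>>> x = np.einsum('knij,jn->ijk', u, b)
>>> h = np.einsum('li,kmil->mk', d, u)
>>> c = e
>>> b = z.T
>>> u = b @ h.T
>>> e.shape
(13, 17, 17)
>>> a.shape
(13, 11, 17)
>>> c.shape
(13, 17, 17)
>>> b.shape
(17, 17, 13, 11, 23)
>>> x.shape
(13, 17, 23)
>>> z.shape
(23, 11, 13, 17, 17)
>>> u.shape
(17, 17, 13, 11, 11)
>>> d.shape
(17, 13)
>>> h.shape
(11, 23)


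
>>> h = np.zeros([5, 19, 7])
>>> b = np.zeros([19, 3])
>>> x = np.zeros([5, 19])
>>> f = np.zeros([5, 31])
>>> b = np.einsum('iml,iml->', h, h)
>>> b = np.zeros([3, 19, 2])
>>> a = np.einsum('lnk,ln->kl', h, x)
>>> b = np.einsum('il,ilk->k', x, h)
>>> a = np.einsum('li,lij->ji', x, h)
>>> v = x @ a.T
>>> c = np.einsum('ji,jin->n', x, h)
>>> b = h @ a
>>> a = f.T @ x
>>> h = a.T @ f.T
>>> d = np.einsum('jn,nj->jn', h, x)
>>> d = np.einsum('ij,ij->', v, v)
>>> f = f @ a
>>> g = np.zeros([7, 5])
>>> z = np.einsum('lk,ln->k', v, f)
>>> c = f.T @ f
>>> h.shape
(19, 5)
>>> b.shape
(5, 19, 19)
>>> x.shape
(5, 19)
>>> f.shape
(5, 19)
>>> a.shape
(31, 19)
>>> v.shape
(5, 7)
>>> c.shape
(19, 19)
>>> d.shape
()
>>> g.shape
(7, 5)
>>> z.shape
(7,)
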